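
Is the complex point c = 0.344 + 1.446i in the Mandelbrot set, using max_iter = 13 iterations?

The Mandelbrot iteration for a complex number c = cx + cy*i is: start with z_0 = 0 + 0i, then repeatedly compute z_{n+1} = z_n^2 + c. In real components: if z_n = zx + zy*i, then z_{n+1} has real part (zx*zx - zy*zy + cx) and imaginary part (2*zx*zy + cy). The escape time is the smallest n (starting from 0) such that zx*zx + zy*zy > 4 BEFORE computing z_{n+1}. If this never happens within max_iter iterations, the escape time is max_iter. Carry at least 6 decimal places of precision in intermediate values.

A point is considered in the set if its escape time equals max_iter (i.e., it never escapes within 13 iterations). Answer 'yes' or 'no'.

z_0 = 0 + 0i, c = 0.3440 + 1.4460i
Iter 1: z = 0.3440 + 1.4460i, |z|^2 = 2.2093
Iter 2: z = -1.6286 + 2.4408i, |z|^2 = 8.6100
Escaped at iteration 2

Answer: no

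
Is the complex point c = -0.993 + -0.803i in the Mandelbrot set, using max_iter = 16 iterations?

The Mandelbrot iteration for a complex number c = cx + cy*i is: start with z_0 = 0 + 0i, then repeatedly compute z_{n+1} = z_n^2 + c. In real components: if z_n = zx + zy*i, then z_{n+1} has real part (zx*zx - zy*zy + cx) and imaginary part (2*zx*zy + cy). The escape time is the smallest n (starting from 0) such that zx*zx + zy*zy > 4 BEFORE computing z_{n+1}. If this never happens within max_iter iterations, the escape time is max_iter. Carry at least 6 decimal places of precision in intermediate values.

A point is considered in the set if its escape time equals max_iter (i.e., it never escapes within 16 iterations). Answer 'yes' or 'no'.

z_0 = 0 + 0i, c = -0.9930 + -0.8030i
Iter 1: z = -0.9930 + -0.8030i, |z|^2 = 1.6309
Iter 2: z = -0.6518 + 0.7918i, |z|^2 = 1.0517
Iter 3: z = -1.1951 + -1.8351i, |z|^2 = 4.7957
Escaped at iteration 3

Answer: no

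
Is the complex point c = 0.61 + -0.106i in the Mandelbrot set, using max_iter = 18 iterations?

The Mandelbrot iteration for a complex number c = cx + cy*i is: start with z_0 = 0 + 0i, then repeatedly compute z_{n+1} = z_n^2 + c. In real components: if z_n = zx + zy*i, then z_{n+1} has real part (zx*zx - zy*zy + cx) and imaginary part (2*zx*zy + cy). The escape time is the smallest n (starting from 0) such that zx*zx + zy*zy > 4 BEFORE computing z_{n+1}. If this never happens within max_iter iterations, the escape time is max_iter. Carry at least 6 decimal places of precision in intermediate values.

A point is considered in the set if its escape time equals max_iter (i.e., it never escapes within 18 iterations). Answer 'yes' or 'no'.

z_0 = 0 + 0i, c = 0.6100 + -0.1060i
Iter 1: z = 0.6100 + -0.1060i, |z|^2 = 0.3833
Iter 2: z = 0.9709 + -0.2353i, |z|^2 = 0.9980
Iter 3: z = 1.4972 + -0.5629i, |z|^2 = 2.5585
Iter 4: z = 2.5347 + -1.7916i, |z|^2 = 9.6348
Escaped at iteration 4

Answer: no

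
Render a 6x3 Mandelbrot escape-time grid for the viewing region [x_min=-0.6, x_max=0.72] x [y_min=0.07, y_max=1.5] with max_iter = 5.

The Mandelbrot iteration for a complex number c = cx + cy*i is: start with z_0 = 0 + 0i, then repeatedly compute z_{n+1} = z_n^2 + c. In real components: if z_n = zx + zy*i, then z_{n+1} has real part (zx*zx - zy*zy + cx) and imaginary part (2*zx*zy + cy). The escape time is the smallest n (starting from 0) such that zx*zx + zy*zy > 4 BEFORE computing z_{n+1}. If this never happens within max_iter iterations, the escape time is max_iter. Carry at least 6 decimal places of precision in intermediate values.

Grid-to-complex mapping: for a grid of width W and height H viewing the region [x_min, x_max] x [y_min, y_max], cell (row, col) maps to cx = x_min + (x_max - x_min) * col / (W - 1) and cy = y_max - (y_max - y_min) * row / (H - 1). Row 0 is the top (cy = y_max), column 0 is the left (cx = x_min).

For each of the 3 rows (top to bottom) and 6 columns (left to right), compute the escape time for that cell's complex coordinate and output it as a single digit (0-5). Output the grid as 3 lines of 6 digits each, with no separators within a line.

(row=0, col=0): c = -0.6000 + 1.5000i → escape time 2
(row=0, col=1): c = -0.3360 + 1.5000i → escape time 2
(row=0, col=2): c = -0.0720 + 1.5000i → escape time 2
(row=0, col=3): c = 0.1920 + 1.5000i → escape time 2
(row=0, col=4): c = 0.4560 + 1.5000i → escape time 2
(row=0, col=5): c = 0.7200 + 1.5000i → escape time 2
(row=1, col=0): c = -0.6000 + 0.7850i → escape time 5
(row=1, col=1): c = -0.3360 + 0.7850i → escape time 5
(row=1, col=2): c = -0.0720 + 0.7850i → escape time 5
(row=1, col=3): c = 0.1920 + 0.7850i → escape time 5
(row=1, col=4): c = 0.4560 + 0.7850i → escape time 3
(row=1, col=5): c = 0.7200 + 0.7850i → escape time 2
(row=2, col=0): c = -0.6000 + 0.0700i → escape time 5
(row=2, col=1): c = -0.3360 + 0.0700i → escape time 5
(row=2, col=2): c = -0.0720 + 0.0700i → escape time 5
(row=2, col=3): c = 0.1920 + 0.0700i → escape time 5
(row=2, col=4): c = 0.4560 + 0.0700i → escape time 5
(row=2, col=5): c = 0.7200 + 0.0700i → escape time 3

Answer: 222222
555532
555553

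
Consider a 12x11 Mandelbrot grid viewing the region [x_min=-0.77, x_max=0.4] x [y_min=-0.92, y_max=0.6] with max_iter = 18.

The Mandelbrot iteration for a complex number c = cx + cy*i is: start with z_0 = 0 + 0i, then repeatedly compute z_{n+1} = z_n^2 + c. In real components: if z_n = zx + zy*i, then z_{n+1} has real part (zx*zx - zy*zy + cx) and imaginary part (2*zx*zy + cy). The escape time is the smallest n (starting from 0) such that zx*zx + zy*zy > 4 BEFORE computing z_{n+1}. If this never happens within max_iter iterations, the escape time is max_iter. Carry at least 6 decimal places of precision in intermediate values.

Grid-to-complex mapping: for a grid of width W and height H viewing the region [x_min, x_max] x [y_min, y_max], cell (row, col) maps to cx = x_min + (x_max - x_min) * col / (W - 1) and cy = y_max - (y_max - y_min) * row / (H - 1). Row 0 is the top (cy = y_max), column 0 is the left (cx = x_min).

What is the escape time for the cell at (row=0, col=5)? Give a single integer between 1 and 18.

Answer: 18

Derivation:
z_0 = 0 + 0i, c = -0.2382 + 0.6000i
Iter 1: z = -0.2382 + 0.6000i, |z|^2 = 0.4167
Iter 2: z = -0.5415 + 0.3142i, |z|^2 = 0.3919
Iter 3: z = -0.0437 + 0.2598i, |z|^2 = 0.0694
Iter 4: z = -0.3038 + 0.5773i, |z|^2 = 0.4255
Iter 5: z = -0.4792 + 0.2493i, |z|^2 = 0.2918
Iter 6: z = -0.0707 + 0.3611i, |z|^2 = 0.1354
Iter 7: z = -0.3636 + 0.5489i, |z|^2 = 0.4335
Iter 8: z = -0.4073 + 0.2009i, |z|^2 = 0.2063
Iter 9: z = -0.1126 + 0.4364i, |z|^2 = 0.2031
Iter 10: z = -0.4159 + 0.5017i, |z|^2 = 0.4247
Iter 11: z = -0.3169 + 0.1827i, |z|^2 = 0.1338
Iter 12: z = -0.1711 + 0.4842i, |z|^2 = 0.2638
Iter 13: z = -0.4434 + 0.4343i, |z|^2 = 0.3852
Iter 14: z = -0.2302 + 0.2149i, |z|^2 = 0.0992
Iter 15: z = -0.2314 + 0.5011i, |z|^2 = 0.3046
Iter 16: z = -0.4357 + 0.3681i, |z|^2 = 0.3254
Iter 17: z = -0.1839 + 0.2792i, |z|^2 = 0.1118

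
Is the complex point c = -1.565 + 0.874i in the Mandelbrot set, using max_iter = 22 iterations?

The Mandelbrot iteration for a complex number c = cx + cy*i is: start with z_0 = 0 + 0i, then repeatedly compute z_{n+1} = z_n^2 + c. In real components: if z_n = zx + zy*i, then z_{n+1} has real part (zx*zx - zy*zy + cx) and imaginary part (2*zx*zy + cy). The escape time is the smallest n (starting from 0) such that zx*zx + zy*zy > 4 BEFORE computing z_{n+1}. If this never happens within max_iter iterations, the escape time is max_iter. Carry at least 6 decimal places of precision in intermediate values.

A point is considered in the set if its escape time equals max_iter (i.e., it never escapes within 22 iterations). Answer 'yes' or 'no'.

Answer: no

Derivation:
z_0 = 0 + 0i, c = -1.5650 + 0.8740i
Iter 1: z = -1.5650 + 0.8740i, |z|^2 = 3.2131
Iter 2: z = 0.1203 + -1.8616i, |z|^2 = 3.4801
Iter 3: z = -5.0161 + 0.4259i, |z|^2 = 25.3431
Escaped at iteration 3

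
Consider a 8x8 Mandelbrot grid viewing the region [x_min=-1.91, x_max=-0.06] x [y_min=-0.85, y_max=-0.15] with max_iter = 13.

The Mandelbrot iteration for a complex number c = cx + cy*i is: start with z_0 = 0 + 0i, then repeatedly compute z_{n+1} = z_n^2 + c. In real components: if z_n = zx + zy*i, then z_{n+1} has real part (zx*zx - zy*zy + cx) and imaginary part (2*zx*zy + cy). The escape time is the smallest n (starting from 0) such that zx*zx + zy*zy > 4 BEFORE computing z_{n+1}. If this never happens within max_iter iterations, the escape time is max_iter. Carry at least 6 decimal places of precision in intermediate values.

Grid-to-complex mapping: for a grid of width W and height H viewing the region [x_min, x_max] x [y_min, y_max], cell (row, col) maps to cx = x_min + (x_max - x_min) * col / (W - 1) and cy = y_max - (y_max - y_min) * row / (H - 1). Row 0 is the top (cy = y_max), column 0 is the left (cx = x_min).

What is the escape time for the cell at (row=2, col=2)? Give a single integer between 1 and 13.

Answer: 5

Derivation:
z_0 = 0 + 0i, c = -1.3814 + -0.3500i
Iter 1: z = -1.3814 + -0.3500i, |z|^2 = 2.0308
Iter 2: z = 0.4044 + 0.6170i, |z|^2 = 0.5442
Iter 3: z = -1.5986 + 0.1490i, |z|^2 = 2.5776
Iter 4: z = 1.1518 + -0.8265i, |z|^2 = 2.0097
Iter 5: z = -0.7380 + -2.2539i, |z|^2 = 5.6249
Escaped at iteration 5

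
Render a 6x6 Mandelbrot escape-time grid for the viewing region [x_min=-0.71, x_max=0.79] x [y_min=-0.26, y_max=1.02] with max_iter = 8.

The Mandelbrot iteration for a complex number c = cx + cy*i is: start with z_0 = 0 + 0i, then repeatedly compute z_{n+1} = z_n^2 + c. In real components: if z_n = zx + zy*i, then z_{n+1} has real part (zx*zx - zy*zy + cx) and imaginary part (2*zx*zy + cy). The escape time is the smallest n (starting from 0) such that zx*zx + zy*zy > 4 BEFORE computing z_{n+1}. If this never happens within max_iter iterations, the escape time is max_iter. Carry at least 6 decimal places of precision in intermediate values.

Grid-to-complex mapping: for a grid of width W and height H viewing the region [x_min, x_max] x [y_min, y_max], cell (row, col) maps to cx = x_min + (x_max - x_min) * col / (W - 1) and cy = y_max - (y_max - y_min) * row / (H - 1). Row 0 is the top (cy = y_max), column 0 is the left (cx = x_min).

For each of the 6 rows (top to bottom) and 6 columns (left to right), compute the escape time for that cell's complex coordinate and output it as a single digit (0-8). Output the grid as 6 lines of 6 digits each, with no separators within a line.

Answer: 348422
468532
788853
888863
888853
888863

Derivation:
(row=0, col=0): c = -0.7100 + 1.0200i → escape time 3
(row=0, col=1): c = -0.4100 + 1.0200i → escape time 4
(row=0, col=2): c = -0.1100 + 1.0200i → escape time 8
(row=0, col=3): c = 0.1900 + 1.0200i → escape time 4
(row=0, col=4): c = 0.4900 + 1.0200i → escape time 2
(row=0, col=5): c = 0.7900 + 1.0200i → escape time 2
(row=1, col=0): c = -0.7100 + 0.7640i → escape time 4
(row=1, col=1): c = -0.4100 + 0.7640i → escape time 6
(row=1, col=2): c = -0.1100 + 0.7640i → escape time 8
(row=1, col=3): c = 0.1900 + 0.7640i → escape time 5
(row=1, col=4): c = 0.4900 + 0.7640i → escape time 3
(row=1, col=5): c = 0.7900 + 0.7640i → escape time 2
(row=2, col=0): c = -0.7100 + 0.5080i → escape time 7
(row=2, col=1): c = -0.4100 + 0.5080i → escape time 8
(row=2, col=2): c = -0.1100 + 0.5080i → escape time 8
(row=2, col=3): c = 0.1900 + 0.5080i → escape time 8
(row=2, col=4): c = 0.4900 + 0.5080i → escape time 5
(row=2, col=5): c = 0.7900 + 0.5080i → escape time 3
(row=3, col=0): c = -0.7100 + 0.2520i → escape time 8
(row=3, col=1): c = -0.4100 + 0.2520i → escape time 8
(row=3, col=2): c = -0.1100 + 0.2520i → escape time 8
(row=3, col=3): c = 0.1900 + 0.2520i → escape time 8
(row=3, col=4): c = 0.4900 + 0.2520i → escape time 6
(row=3, col=5): c = 0.7900 + 0.2520i → escape time 3
(row=4, col=0): c = -0.7100 + -0.0040i → escape time 8
(row=4, col=1): c = -0.4100 + -0.0040i → escape time 8
(row=4, col=2): c = -0.1100 + -0.0040i → escape time 8
(row=4, col=3): c = 0.1900 + -0.0040i → escape time 8
(row=4, col=4): c = 0.4900 + -0.0040i → escape time 5
(row=4, col=5): c = 0.7900 + -0.0040i → escape time 3
(row=5, col=0): c = -0.7100 + -0.2600i → escape time 8
(row=5, col=1): c = -0.4100 + -0.2600i → escape time 8
(row=5, col=2): c = -0.1100 + -0.2600i → escape time 8
(row=5, col=3): c = 0.1900 + -0.2600i → escape time 8
(row=5, col=4): c = 0.4900 + -0.2600i → escape time 6
(row=5, col=5): c = 0.7900 + -0.2600i → escape time 3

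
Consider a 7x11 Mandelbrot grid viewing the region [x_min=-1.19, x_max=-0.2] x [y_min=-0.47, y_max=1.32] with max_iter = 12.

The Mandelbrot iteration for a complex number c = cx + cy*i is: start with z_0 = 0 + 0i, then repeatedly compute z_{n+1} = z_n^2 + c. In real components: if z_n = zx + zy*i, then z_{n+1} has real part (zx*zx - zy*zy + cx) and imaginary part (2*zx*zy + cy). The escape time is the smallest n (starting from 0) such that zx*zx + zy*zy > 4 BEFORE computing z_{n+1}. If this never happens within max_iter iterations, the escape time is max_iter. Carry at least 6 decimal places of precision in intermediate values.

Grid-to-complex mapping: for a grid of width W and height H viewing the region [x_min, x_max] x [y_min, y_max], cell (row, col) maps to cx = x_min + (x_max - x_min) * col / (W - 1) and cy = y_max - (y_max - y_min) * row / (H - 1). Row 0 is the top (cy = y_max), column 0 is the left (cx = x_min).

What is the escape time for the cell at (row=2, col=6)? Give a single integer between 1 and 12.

z_0 = 0 + 0i, c = -0.2000 + 0.9620i
Iter 1: z = -0.2000 + 0.9620i, |z|^2 = 0.9654
Iter 2: z = -1.0854 + 0.5772i, |z|^2 = 1.5113
Iter 3: z = 0.6450 + -0.2910i, |z|^2 = 0.5008
Iter 4: z = 0.1314 + 0.5865i, |z|^2 = 0.3613
Iter 5: z = -0.5268 + 1.1161i, |z|^2 = 1.5232
Iter 6: z = -1.1682 + -0.2139i, |z|^2 = 1.4104
Iter 7: z = 1.1189 + 1.4617i, |z|^2 = 3.3885
Iter 8: z = -1.0846 + 4.2329i, |z|^2 = 19.0942
Escaped at iteration 8

Answer: 8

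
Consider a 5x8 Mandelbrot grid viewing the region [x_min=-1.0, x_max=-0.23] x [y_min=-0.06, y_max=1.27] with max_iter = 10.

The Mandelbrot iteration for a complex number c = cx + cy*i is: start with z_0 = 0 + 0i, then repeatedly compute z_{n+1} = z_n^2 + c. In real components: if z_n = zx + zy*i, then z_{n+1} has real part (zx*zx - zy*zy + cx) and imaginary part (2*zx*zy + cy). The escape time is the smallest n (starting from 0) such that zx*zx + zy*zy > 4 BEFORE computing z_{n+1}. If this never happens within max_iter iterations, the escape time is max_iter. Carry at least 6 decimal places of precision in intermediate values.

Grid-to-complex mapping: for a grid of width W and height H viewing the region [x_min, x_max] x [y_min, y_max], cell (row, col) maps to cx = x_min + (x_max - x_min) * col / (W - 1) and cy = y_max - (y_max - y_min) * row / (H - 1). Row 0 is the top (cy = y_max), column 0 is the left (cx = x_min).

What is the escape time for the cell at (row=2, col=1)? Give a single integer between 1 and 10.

z_0 = 0 + 0i, c = -0.8075 + 0.8900i
Iter 1: z = -0.8075 + 0.8900i, |z|^2 = 1.4442
Iter 2: z = -0.9475 + -0.5473i, |z|^2 = 1.1974
Iter 3: z = -0.2093 + 1.9273i, |z|^2 = 3.7582
Iter 4: z = -4.4781 + 0.0834i, |z|^2 = 20.0604
Escaped at iteration 4

Answer: 4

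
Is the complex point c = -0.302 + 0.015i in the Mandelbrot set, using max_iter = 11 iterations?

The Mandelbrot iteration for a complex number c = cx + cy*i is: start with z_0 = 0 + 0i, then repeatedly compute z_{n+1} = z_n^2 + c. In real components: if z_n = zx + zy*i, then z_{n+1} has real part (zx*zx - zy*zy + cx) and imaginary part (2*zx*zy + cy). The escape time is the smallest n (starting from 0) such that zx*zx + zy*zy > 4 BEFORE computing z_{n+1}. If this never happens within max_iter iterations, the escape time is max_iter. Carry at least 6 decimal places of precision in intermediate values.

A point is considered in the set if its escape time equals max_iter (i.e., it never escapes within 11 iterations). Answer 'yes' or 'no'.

z_0 = 0 + 0i, c = -0.3020 + 0.0150i
Iter 1: z = -0.3020 + 0.0150i, |z|^2 = 0.0914
Iter 2: z = -0.2110 + 0.0059i, |z|^2 = 0.0446
Iter 3: z = -0.2575 + 0.0125i, |z|^2 = 0.0665
Iter 4: z = -0.2358 + 0.0086i, |z|^2 = 0.0557
Iter 5: z = -0.2464 + 0.0110i, |z|^2 = 0.0609
Iter 6: z = -0.2414 + 0.0096i, |z|^2 = 0.0584
Iter 7: z = -0.2438 + 0.0104i, |z|^2 = 0.0596
Iter 8: z = -0.2427 + 0.0099i, |z|^2 = 0.0590
Iter 9: z = -0.2432 + 0.0102i, |z|^2 = 0.0593
Iter 10: z = -0.2429 + 0.0101i, |z|^2 = 0.0591
Did not escape in 11 iterations → in set

Answer: yes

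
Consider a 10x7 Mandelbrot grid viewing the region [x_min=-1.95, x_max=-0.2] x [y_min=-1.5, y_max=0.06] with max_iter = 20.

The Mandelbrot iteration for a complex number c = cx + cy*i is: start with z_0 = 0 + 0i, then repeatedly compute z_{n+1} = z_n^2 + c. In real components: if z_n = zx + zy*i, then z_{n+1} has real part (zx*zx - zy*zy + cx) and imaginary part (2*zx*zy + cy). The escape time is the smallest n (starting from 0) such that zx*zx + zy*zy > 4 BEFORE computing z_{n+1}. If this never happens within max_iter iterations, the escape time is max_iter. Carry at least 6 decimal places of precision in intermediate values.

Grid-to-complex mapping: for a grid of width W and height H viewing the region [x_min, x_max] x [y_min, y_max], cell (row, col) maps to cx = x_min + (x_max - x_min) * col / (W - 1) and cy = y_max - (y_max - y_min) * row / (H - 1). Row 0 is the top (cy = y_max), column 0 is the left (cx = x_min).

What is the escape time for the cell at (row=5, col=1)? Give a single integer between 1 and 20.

z_0 = 0 + 0i, c = -1.7556 + -1.2400i
Iter 1: z = -1.7556 + -1.2400i, |z|^2 = 4.6196
Escaped at iteration 1

Answer: 1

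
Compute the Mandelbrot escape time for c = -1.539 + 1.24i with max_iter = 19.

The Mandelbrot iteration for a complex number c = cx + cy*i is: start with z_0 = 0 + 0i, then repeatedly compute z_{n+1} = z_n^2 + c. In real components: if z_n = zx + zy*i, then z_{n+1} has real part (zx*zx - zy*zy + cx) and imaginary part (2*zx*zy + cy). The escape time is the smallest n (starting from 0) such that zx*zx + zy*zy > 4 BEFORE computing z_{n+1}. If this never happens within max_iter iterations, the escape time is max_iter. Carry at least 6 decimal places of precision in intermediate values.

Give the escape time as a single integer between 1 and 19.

z_0 = 0 + 0i, c = -1.5390 + 1.2400i
Iter 1: z = -1.5390 + 1.2400i, |z|^2 = 3.9061
Iter 2: z = -0.7081 + -2.5767i, |z|^2 = 7.1409
Escaped at iteration 2

Answer: 2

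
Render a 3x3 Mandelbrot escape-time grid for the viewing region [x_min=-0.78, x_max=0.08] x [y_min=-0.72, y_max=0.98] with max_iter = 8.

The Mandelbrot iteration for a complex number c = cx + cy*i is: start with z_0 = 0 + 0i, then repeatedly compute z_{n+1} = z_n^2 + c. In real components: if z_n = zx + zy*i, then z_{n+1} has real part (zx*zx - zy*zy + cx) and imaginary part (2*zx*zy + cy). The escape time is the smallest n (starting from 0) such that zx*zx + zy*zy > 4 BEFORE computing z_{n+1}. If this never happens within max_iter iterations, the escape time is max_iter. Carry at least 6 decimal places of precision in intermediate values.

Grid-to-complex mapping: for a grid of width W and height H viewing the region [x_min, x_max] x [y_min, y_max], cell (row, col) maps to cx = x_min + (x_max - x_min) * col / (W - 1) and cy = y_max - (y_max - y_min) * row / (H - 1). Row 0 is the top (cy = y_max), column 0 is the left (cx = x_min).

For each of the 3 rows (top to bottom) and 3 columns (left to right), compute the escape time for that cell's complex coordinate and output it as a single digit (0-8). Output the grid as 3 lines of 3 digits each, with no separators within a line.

(row=0, col=0): c = -0.7800 + 0.9800i → escape time 3
(row=0, col=1): c = -0.3500 + 0.9800i → escape time 5
(row=0, col=2): c = 0.0800 + 0.9800i → escape time 4
(row=1, col=0): c = -0.7800 + 0.1300i → escape time 8
(row=1, col=1): c = -0.3500 + 0.1300i → escape time 8
(row=1, col=2): c = 0.0800 + 0.1300i → escape time 8
(row=2, col=0): c = -0.7800 + -0.7200i → escape time 4
(row=2, col=1): c = -0.3500 + -0.7200i → escape time 8
(row=2, col=2): c = 0.0800 + -0.7200i → escape time 8

Answer: 354
888
488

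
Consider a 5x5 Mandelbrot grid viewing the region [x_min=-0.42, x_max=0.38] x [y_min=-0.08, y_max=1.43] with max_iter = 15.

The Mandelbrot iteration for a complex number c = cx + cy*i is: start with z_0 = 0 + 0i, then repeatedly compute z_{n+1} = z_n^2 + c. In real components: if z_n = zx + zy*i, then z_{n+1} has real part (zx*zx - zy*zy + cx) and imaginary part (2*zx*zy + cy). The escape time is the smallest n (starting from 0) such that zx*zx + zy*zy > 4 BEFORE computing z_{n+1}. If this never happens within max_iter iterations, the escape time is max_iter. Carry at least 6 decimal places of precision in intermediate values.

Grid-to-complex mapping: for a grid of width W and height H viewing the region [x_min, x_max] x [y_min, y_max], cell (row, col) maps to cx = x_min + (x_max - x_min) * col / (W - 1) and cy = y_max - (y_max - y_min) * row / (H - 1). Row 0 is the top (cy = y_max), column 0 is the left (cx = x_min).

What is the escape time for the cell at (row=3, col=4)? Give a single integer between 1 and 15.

Answer: 15

Derivation:
z_0 = 0 + 0i, c = 0.3800 + 0.2975i
Iter 1: z = 0.3800 + 0.2975i, |z|^2 = 0.2329
Iter 2: z = 0.4359 + 0.5236i, |z|^2 = 0.4642
Iter 3: z = 0.2958 + 0.7540i, |z|^2 = 0.6560
Iter 4: z = -0.1009 + 0.7436i, |z|^2 = 0.5632
Iter 5: z = -0.1628 + 0.1474i, |z|^2 = 0.0482
Iter 6: z = 0.3848 + 0.2495i, |z|^2 = 0.2103
Iter 7: z = 0.4658 + 0.4895i, |z|^2 = 0.4566
Iter 8: z = 0.3573 + 0.7535i, |z|^2 = 0.6955
Iter 9: z = -0.0601 + 0.8360i, |z|^2 = 0.7025
Iter 10: z = -0.3153 + 0.1970i, |z|^2 = 0.1382
Iter 11: z = 0.4406 + 0.1733i, |z|^2 = 0.2242
Iter 12: z = 0.5441 + 0.4502i, |z|^2 = 0.4988
Iter 13: z = 0.4734 + 0.7874i, |z|^2 = 0.8441
Iter 14: z = -0.0160 + 1.0430i, |z|^2 = 1.0882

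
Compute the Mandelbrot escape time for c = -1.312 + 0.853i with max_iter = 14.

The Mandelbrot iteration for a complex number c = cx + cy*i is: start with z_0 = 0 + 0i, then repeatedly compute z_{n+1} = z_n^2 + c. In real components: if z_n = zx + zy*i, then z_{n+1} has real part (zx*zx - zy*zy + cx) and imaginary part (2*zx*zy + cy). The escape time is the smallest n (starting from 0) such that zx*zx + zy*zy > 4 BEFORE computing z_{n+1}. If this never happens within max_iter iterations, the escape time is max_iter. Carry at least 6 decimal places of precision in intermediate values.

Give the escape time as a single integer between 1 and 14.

Answer: 3

Derivation:
z_0 = 0 + 0i, c = -1.3120 + 0.8530i
Iter 1: z = -1.3120 + 0.8530i, |z|^2 = 2.4490
Iter 2: z = -0.3183 + -1.3853i, |z|^2 = 2.0203
Iter 3: z = -3.1297 + 1.7348i, |z|^2 = 12.8044
Escaped at iteration 3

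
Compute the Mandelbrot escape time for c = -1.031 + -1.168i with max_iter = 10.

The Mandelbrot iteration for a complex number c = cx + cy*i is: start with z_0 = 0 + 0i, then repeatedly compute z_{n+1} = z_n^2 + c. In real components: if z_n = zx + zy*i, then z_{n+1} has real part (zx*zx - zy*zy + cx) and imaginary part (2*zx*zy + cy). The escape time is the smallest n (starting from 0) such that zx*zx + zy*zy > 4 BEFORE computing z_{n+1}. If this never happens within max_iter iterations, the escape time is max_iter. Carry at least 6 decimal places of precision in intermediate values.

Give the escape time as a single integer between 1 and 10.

z_0 = 0 + 0i, c = -1.0310 + -1.1680i
Iter 1: z = -1.0310 + -1.1680i, |z|^2 = 2.4272
Iter 2: z = -1.3323 + 1.2404i, |z|^2 = 3.3136
Iter 3: z = -0.7947 + -4.4731i, |z|^2 = 20.6404
Escaped at iteration 3

Answer: 3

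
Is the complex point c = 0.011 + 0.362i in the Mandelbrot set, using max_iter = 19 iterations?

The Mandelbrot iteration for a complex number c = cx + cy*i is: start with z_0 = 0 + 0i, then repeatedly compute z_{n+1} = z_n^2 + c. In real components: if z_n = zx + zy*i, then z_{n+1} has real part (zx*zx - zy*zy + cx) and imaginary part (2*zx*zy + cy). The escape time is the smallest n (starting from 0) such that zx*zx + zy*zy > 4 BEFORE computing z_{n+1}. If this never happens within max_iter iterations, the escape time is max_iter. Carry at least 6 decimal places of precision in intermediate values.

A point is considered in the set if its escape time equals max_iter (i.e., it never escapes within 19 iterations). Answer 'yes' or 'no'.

z_0 = 0 + 0i, c = 0.0110 + 0.3620i
Iter 1: z = 0.0110 + 0.3620i, |z|^2 = 0.1312
Iter 2: z = -0.1199 + 0.3700i, |z|^2 = 0.1513
Iter 3: z = -0.1115 + 0.2733i, |z|^2 = 0.0871
Iter 4: z = -0.0512 + 0.3011i, |z|^2 = 0.0933
Iter 5: z = -0.0770 + 0.3311i, |z|^2 = 0.1156
Iter 6: z = -0.0927 + 0.3110i, |z|^2 = 0.1053
Iter 7: z = -0.0771 + 0.3043i, |z|^2 = 0.0986
Iter 8: z = -0.0757 + 0.3151i, |z|^2 = 0.1050
Iter 9: z = -0.0825 + 0.3143i, |z|^2 = 0.1056
Iter 10: z = -0.0810 + 0.3101i, |z|^2 = 0.1027
Iter 11: z = -0.0786 + 0.3118i, |z|^2 = 0.1034
Iter 12: z = -0.0800 + 0.3130i, |z|^2 = 0.1044
Iter 13: z = -0.0806 + 0.3119i, |z|^2 = 0.1038
Iter 14: z = -0.0798 + 0.3117i, |z|^2 = 0.1036
Iter 15: z = -0.0798 + 0.3122i, |z|^2 = 0.1039
Iter 16: z = -0.0801 + 0.3122i, |z|^2 = 0.1039
Iter 17: z = -0.0800 + 0.3120i, |z|^2 = 0.1037
Iter 18: z = -0.0799 + 0.3121i, |z|^2 = 0.1038
Did not escape in 19 iterations → in set

Answer: yes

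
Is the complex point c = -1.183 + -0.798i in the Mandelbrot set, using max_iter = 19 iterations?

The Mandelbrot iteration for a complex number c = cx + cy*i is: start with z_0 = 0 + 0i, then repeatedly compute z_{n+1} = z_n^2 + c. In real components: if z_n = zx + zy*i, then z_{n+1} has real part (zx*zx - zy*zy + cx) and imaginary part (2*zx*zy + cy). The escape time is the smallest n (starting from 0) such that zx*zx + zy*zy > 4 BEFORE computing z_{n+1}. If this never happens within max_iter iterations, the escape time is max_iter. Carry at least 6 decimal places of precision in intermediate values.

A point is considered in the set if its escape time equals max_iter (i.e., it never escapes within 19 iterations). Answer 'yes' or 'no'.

z_0 = 0 + 0i, c = -1.1830 + -0.7980i
Iter 1: z = -1.1830 + -0.7980i, |z|^2 = 2.0363
Iter 2: z = -0.4203 + 1.0901i, |z|^2 = 1.3649
Iter 3: z = -2.1946 + -1.7143i, |z|^2 = 7.7552
Escaped at iteration 3

Answer: no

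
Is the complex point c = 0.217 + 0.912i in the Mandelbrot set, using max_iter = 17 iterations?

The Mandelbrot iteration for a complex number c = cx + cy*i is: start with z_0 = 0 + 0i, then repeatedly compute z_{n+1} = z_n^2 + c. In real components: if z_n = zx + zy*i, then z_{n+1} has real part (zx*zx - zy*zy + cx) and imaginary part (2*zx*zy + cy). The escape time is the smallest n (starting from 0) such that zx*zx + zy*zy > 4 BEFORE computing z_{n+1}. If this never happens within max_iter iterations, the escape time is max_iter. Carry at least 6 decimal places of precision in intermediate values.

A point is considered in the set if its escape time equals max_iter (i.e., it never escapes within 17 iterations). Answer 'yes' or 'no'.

z_0 = 0 + 0i, c = 0.2170 + 0.9120i
Iter 1: z = 0.2170 + 0.9120i, |z|^2 = 0.8788
Iter 2: z = -0.5677 + 1.3078i, |z|^2 = 2.0326
Iter 3: z = -1.1711 + -0.5728i, |z|^2 = 1.6996
Iter 4: z = 1.2605 + 2.2536i, |z|^2 = 6.6674
Escaped at iteration 4

Answer: no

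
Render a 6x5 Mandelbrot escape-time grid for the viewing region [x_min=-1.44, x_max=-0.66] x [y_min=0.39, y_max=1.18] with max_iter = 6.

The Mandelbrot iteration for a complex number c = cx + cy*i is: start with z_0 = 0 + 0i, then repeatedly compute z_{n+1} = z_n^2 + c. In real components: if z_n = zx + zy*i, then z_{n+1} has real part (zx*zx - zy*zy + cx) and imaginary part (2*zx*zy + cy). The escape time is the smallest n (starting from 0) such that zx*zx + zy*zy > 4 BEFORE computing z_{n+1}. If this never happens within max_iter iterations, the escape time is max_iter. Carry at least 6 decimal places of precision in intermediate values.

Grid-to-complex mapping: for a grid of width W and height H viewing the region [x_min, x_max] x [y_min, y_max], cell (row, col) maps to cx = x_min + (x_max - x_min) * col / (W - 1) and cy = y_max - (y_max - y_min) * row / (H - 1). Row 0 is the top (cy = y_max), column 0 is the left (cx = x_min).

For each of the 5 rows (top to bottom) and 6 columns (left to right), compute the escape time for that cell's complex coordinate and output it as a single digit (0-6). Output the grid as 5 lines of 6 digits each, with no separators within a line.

Answer: 223333
333334
333344
334556
466666

Derivation:
(row=0, col=0): c = -1.4400 + 1.1800i → escape time 2
(row=0, col=1): c = -1.2840 + 1.1800i → escape time 2
(row=0, col=2): c = -1.1280 + 1.1800i → escape time 3
(row=0, col=3): c = -0.9720 + 1.1800i → escape time 3
(row=0, col=4): c = -0.8160 + 1.1800i → escape time 3
(row=0, col=5): c = -0.6600 + 1.1800i → escape time 3
(row=1, col=0): c = -1.4400 + 0.9825i → escape time 3
(row=1, col=1): c = -1.2840 + 0.9825i → escape time 3
(row=1, col=2): c = -1.1280 + 0.9825i → escape time 3
(row=1, col=3): c = -0.9720 + 0.9825i → escape time 3
(row=1, col=4): c = -0.8160 + 0.9825i → escape time 3
(row=1, col=5): c = -0.6600 + 0.9825i → escape time 4
(row=2, col=0): c = -1.4400 + 0.7850i → escape time 3
(row=2, col=1): c = -1.2840 + 0.7850i → escape time 3
(row=2, col=2): c = -1.1280 + 0.7850i → escape time 3
(row=2, col=3): c = -0.9720 + 0.7850i → escape time 3
(row=2, col=4): c = -0.8160 + 0.7850i → escape time 4
(row=2, col=5): c = -0.6600 + 0.7850i → escape time 4
(row=3, col=0): c = -1.4400 + 0.5875i → escape time 3
(row=3, col=1): c = -1.2840 + 0.5875i → escape time 3
(row=3, col=2): c = -1.1280 + 0.5875i → escape time 4
(row=3, col=3): c = -0.9720 + 0.5875i → escape time 5
(row=3, col=4): c = -0.8160 + 0.5875i → escape time 5
(row=3, col=5): c = -0.6600 + 0.5875i → escape time 6
(row=4, col=0): c = -1.4400 + 0.3900i → escape time 4
(row=4, col=1): c = -1.2840 + 0.3900i → escape time 6
(row=4, col=2): c = -1.1280 + 0.3900i → escape time 6
(row=4, col=3): c = -0.9720 + 0.3900i → escape time 6
(row=4, col=4): c = -0.8160 + 0.3900i → escape time 6
(row=4, col=5): c = -0.6600 + 0.3900i → escape time 6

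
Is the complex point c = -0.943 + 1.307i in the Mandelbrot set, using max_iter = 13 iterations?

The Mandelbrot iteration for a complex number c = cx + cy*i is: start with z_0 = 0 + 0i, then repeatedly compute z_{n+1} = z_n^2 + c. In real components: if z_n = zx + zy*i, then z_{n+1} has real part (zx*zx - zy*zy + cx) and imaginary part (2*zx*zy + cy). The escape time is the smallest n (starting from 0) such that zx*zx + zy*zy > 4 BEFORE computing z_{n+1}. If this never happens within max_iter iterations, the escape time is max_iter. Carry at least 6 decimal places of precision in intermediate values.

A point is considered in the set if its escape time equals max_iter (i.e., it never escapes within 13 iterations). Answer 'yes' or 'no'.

Answer: no

Derivation:
z_0 = 0 + 0i, c = -0.9430 + 1.3070i
Iter 1: z = -0.9430 + 1.3070i, |z|^2 = 2.5975
Iter 2: z = -1.7620 + -1.1580i, |z|^2 = 4.4456
Escaped at iteration 2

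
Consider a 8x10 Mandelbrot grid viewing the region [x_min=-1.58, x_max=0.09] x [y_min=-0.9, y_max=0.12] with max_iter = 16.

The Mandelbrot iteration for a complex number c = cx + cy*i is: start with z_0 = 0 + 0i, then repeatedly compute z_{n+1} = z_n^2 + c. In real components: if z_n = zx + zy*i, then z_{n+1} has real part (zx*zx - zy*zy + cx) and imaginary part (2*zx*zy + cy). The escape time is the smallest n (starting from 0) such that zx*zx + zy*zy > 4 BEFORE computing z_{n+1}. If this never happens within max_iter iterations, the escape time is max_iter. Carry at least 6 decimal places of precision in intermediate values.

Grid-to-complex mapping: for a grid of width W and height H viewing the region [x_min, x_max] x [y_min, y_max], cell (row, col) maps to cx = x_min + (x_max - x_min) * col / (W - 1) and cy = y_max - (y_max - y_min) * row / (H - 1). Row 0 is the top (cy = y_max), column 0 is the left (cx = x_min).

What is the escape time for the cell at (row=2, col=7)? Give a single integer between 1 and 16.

Answer: 16

Derivation:
z_0 = 0 + 0i, c = 0.0900 + -0.1067i
Iter 1: z = 0.0900 + -0.1067i, |z|^2 = 0.0195
Iter 2: z = 0.0867 + -0.1259i, |z|^2 = 0.0234
Iter 3: z = 0.0817 + -0.1285i, |z|^2 = 0.0232
Iter 4: z = 0.0802 + -0.1277i, |z|^2 = 0.0227
Iter 5: z = 0.0801 + -0.1271i, |z|^2 = 0.0226
Iter 6: z = 0.0803 + -0.1270i, |z|^2 = 0.0226
Iter 7: z = 0.0803 + -0.1271i, |z|^2 = 0.0226
Iter 8: z = 0.0803 + -0.1271i, |z|^2 = 0.0226
Iter 9: z = 0.0803 + -0.1271i, |z|^2 = 0.0226
Iter 10: z = 0.0803 + -0.1271i, |z|^2 = 0.0226
Iter 11: z = 0.0803 + -0.1271i, |z|^2 = 0.0226
Iter 12: z = 0.0803 + -0.1271i, |z|^2 = 0.0226
Iter 13: z = 0.0803 + -0.1271i, |z|^2 = 0.0226
Iter 14: z = 0.0803 + -0.1271i, |z|^2 = 0.0226
Iter 15: z = 0.0803 + -0.1271i, |z|^2 = 0.0226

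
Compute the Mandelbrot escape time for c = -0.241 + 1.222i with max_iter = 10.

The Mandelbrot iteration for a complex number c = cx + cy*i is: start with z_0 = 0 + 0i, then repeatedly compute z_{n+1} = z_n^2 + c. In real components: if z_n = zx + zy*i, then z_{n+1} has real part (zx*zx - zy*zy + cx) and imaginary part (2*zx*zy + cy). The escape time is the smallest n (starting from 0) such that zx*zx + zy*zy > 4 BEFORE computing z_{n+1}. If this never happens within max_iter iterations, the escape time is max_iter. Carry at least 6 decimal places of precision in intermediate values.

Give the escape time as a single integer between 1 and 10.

Answer: 3

Derivation:
z_0 = 0 + 0i, c = -0.2410 + 1.2220i
Iter 1: z = -0.2410 + 1.2220i, |z|^2 = 1.5514
Iter 2: z = -1.6762 + 0.6330i, |z|^2 = 3.2103
Iter 3: z = 2.1680 + -0.9001i, |z|^2 = 5.5102
Escaped at iteration 3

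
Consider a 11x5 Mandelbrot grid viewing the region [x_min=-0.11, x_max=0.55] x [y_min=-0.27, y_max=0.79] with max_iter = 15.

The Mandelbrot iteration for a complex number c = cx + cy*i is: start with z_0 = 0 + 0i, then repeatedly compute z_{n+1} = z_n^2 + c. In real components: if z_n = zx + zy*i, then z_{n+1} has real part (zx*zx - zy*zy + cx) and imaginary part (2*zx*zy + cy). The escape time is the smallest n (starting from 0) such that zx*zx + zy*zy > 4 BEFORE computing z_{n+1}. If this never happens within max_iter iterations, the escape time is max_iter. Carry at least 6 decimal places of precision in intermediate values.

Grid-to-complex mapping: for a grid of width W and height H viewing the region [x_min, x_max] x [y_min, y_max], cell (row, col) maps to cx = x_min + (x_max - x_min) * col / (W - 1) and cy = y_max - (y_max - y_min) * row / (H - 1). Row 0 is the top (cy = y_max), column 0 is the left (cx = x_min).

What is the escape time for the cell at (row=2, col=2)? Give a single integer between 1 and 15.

Answer: 15

Derivation:
z_0 = 0 + 0i, c = 0.0220 + 0.2600i
Iter 1: z = 0.0220 + 0.2600i, |z|^2 = 0.0681
Iter 2: z = -0.0451 + 0.2714i, |z|^2 = 0.0757
Iter 3: z = -0.0496 + 0.2355i, |z|^2 = 0.0579
Iter 4: z = -0.0310 + 0.2366i, |z|^2 = 0.0569
Iter 5: z = -0.0330 + 0.2453i, |z|^2 = 0.0613
Iter 6: z = -0.0371 + 0.2438i, |z|^2 = 0.0608
Iter 7: z = -0.0361 + 0.2419i, |z|^2 = 0.0598
Iter 8: z = -0.0352 + 0.2426i, |z|^2 = 0.0601
Iter 9: z = -0.0356 + 0.2429i, |z|^2 = 0.0603
Iter 10: z = -0.0357 + 0.2427i, |z|^2 = 0.0602
Iter 11: z = -0.0356 + 0.2427i, |z|^2 = 0.0601
Iter 12: z = -0.0356 + 0.2427i, |z|^2 = 0.0602
Iter 13: z = -0.0356 + 0.2427i, |z|^2 = 0.0602
Iter 14: z = -0.0356 + 0.2427i, |z|^2 = 0.0602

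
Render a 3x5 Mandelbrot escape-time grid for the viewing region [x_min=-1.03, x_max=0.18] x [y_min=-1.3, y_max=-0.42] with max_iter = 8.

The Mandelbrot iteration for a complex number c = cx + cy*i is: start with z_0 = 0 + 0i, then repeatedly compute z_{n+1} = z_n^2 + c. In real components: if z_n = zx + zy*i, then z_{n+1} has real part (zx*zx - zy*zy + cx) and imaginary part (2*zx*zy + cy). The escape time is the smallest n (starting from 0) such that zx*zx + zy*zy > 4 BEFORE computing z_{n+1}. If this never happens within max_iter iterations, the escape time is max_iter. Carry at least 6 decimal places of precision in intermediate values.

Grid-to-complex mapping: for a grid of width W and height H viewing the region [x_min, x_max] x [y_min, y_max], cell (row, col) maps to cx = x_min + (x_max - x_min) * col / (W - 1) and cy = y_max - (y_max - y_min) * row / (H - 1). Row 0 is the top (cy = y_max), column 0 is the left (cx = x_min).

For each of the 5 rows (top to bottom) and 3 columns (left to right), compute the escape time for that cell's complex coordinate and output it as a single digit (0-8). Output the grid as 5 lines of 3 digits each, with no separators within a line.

Answer: 688
488
355
343
232

Derivation:
(row=0, col=0): c = -1.0300 + -0.4200i → escape time 6
(row=0, col=1): c = -0.4250 + -0.4200i → escape time 8
(row=0, col=2): c = 0.1800 + -0.4200i → escape time 8
(row=1, col=0): c = -1.0300 + -0.6400i → escape time 4
(row=1, col=1): c = -0.4250 + -0.6400i → escape time 8
(row=1, col=2): c = 0.1800 + -0.6400i → escape time 8
(row=2, col=0): c = -1.0300 + -0.8600i → escape time 3
(row=2, col=1): c = -0.4250 + -0.8600i → escape time 5
(row=2, col=2): c = 0.1800 + -0.8600i → escape time 5
(row=3, col=0): c = -1.0300 + -1.0800i → escape time 3
(row=3, col=1): c = -0.4250 + -1.0800i → escape time 4
(row=3, col=2): c = 0.1800 + -1.0800i → escape time 3
(row=4, col=0): c = -1.0300 + -1.3000i → escape time 2
(row=4, col=1): c = -0.4250 + -1.3000i → escape time 3
(row=4, col=2): c = 0.1800 + -1.3000i → escape time 2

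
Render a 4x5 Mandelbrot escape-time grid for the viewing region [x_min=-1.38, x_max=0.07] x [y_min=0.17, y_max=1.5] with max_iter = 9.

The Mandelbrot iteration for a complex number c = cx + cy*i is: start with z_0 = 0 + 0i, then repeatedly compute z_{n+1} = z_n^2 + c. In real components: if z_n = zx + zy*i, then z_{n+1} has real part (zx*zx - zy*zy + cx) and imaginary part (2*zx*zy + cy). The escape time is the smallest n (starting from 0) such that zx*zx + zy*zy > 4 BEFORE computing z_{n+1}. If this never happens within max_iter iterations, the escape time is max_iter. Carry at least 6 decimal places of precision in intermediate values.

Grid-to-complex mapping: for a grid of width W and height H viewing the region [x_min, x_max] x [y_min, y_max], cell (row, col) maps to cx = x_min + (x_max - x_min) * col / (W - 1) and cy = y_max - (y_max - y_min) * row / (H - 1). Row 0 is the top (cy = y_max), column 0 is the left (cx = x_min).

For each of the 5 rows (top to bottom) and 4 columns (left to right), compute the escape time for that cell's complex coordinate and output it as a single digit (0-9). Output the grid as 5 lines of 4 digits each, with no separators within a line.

(row=0, col=0): c = -1.3800 + 1.5000i → escape time 1
(row=0, col=1): c = -0.8967 + 1.5000i → escape time 2
(row=0, col=2): c = -0.4133 + 1.5000i → escape time 2
(row=0, col=3): c = 0.0700 + 1.5000i → escape time 2
(row=1, col=0): c = -1.3800 + 1.1675i → escape time 2
(row=1, col=1): c = -0.8967 + 1.1675i → escape time 3
(row=1, col=2): c = -0.4133 + 1.1675i → escape time 3
(row=1, col=3): c = 0.0700 + 1.1675i → escape time 3
(row=2, col=0): c = -1.3800 + 0.8350i → escape time 3
(row=2, col=1): c = -0.8967 + 0.8350i → escape time 3
(row=2, col=2): c = -0.4133 + 0.8350i → escape time 5
(row=2, col=3): c = 0.0700 + 0.8350i → escape time 6
(row=3, col=0): c = -1.3800 + 0.5025i → escape time 3
(row=3, col=1): c = -0.8967 + 0.5025i → escape time 5
(row=3, col=2): c = -0.4133 + 0.5025i → escape time 9
(row=3, col=3): c = 0.0700 + 0.5025i → escape time 9
(row=4, col=0): c = -1.3800 + 0.1700i → escape time 8
(row=4, col=1): c = -0.8967 + 0.1700i → escape time 9
(row=4, col=2): c = -0.4133 + 0.1700i → escape time 9
(row=4, col=3): c = 0.0700 + 0.1700i → escape time 9

Answer: 1222
2333
3356
3599
8999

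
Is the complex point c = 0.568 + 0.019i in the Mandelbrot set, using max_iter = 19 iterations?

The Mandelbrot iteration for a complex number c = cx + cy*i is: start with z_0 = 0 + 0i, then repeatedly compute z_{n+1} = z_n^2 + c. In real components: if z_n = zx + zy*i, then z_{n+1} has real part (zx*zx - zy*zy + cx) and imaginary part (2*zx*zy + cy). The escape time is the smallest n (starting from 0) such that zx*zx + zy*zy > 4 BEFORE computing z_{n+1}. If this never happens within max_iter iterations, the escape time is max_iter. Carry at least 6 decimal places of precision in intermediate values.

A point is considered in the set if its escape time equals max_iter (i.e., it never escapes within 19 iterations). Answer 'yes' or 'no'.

z_0 = 0 + 0i, c = 0.5680 + 0.0190i
Iter 1: z = 0.5680 + 0.0190i, |z|^2 = 0.3230
Iter 2: z = 0.8903 + 0.0406i, |z|^2 = 0.7942
Iter 3: z = 1.3589 + 0.0913i, |z|^2 = 1.8550
Iter 4: z = 2.4063 + 0.2670i, |z|^2 = 5.8618
Escaped at iteration 4

Answer: no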